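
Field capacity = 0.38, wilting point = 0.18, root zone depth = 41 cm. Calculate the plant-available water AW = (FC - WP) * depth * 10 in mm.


Step 1: Available water = (FC - WP) * depth * 10
Step 2: AW = (0.38 - 0.18) * 41 * 10
Step 3: AW = 0.2 * 41 * 10
Step 4: AW = 82.0 mm

82.0


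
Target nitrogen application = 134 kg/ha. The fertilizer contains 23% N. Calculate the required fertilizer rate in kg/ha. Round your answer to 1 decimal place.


Step 1: Fertilizer rate = target N / (N content / 100)
Step 2: Rate = 134 / (23 / 100)
Step 3: Rate = 134 / 0.23
Step 4: Rate = 582.6 kg/ha

582.6


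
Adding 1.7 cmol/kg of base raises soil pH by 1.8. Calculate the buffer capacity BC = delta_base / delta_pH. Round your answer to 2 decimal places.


Step 1: BC = change in base / change in pH
Step 2: BC = 1.7 / 1.8
Step 3: BC = 0.94 cmol/(kg*pH unit)

0.94


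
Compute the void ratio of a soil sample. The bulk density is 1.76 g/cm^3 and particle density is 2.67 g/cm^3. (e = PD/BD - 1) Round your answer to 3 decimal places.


Step 1: e = PD / BD - 1
Step 2: e = 2.67 / 1.76 - 1
Step 3: e = 1.51705 - 1
Step 4: e = 0.517

0.517


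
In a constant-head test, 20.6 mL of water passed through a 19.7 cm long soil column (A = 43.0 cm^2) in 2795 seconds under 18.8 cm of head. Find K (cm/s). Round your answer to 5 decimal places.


Step 1: K = Q * L / (A * t * h)
Step 2: Numerator = 20.6 * 19.7 = 405.82
Step 3: Denominator = 43.0 * 2795 * 18.8 = 2259478.0
Step 4: K = 405.82 / 2259478.0 = 0.00018 cm/s

0.00018


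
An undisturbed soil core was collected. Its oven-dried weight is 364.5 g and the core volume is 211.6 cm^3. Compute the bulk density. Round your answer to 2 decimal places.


Step 1: Identify the formula: BD = dry mass / volume
Step 2: Substitute values: BD = 364.5 / 211.6
Step 3: BD = 1.72 g/cm^3

1.72


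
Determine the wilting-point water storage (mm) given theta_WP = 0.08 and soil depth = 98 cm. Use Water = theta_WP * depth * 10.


Step 1: Water (mm) = theta_WP * depth * 10
Step 2: Water = 0.08 * 98 * 10
Step 3: Water = 78.4 mm

78.4


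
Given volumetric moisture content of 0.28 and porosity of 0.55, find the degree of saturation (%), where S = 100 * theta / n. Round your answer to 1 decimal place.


Step 1: S = 100 * theta_v / n
Step 2: S = 100 * 0.28 / 0.55
Step 3: S = 50.9%

50.9


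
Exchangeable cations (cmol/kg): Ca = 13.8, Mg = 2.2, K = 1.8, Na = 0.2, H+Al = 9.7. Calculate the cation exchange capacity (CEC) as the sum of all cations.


Step 1: CEC = Ca + Mg + K + Na + (H+Al)
Step 2: CEC = 13.8 + 2.2 + 1.8 + 0.2 + 9.7
Step 3: CEC = 27.7 cmol/kg

27.7


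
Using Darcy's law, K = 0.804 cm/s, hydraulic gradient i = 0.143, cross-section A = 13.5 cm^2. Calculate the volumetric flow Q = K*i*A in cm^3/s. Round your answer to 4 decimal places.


Step 1: Apply Darcy's law: Q = K * i * A
Step 2: Q = 0.804 * 0.143 * 13.5
Step 3: Q = 1.5521 cm^3/s

1.5521


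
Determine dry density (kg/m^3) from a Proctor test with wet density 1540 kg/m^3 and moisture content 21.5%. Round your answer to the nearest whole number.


Step 1: Dry density = wet density / (1 + w/100)
Step 2: Dry density = 1540 / (1 + 21.5/100)
Step 3: Dry density = 1540 / 1.215
Step 4: Dry density = 1267 kg/m^3

1267


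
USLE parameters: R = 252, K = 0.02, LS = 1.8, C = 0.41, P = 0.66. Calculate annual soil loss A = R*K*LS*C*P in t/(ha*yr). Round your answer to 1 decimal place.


Step 1: A = R * K * LS * C * P
Step 2: R * K = 252 * 0.02 = 5.04
Step 3: (R*K) * LS = 5.04 * 1.8 = 9.072
Step 4: * C * P = 9.072 * 0.41 * 0.66 = 2.5
Step 5: A = 2.5 t/(ha*yr)

2.5


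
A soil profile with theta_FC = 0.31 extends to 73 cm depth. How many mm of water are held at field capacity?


Step 1: Water (mm) = theta_FC * depth (cm) * 10
Step 2: Water = 0.31 * 73 * 10
Step 3: Water = 226.3 mm

226.3


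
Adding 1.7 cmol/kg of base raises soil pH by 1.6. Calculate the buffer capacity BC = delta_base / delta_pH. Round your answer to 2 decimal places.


Step 1: BC = change in base / change in pH
Step 2: BC = 1.7 / 1.6
Step 3: BC = 1.06 cmol/(kg*pH unit)

1.06


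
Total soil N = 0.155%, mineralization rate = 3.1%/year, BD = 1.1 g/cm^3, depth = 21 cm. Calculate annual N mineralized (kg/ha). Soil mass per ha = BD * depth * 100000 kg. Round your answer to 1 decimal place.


Step 1: Soil mass per ha = BD * depth * 100000 = 1.1 * 21 * 100000 = 2310000 kg
Step 2: Total N pool = soil mass * N%/100 = 2310000 * 0.155/100 = 3580.5 kg/ha
Step 3: N mineralized = N pool * rate%/100 = 3580.5 * 3.1/100 = 111.0 kg/ha/yr

111.0


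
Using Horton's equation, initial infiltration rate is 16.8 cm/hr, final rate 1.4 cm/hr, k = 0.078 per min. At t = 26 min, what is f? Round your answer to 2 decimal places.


Step 1: f = fc + (f0 - fc) * exp(-k * t)
Step 2: exp(-0.078 * 26) = 0.131598
Step 3: f = 1.4 + (16.8 - 1.4) * 0.131598
Step 4: f = 1.4 + 15.4 * 0.131598
Step 5: f = 3.43 cm/hr

3.43


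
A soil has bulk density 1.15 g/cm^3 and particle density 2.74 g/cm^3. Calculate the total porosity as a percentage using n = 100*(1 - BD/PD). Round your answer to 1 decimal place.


Step 1: Formula: n = 100 * (1 - BD / PD)
Step 2: n = 100 * (1 - 1.15 / 2.74)
Step 3: n = 100 * (1 - 0.41971)
Step 4: n = 58.0%

58.0


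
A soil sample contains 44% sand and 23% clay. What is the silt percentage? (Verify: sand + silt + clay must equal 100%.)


Step 1: sand + silt + clay = 100%
Step 2: silt = 100 - sand - clay
Step 3: silt = 100 - 44 - 23
Step 4: silt = 33%

33


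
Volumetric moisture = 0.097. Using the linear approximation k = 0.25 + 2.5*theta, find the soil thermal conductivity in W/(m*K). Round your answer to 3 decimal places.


Step 1: k = 0.25 + 2.5 * theta
Step 2: k = 0.25 + 2.5 * 0.097
Step 3: k = 0.25 + 0.243
Step 4: k = 0.493 W/(m*K)

0.493


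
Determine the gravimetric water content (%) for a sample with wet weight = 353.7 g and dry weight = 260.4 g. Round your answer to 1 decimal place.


Step 1: Water mass = wet - dry = 353.7 - 260.4 = 93.3 g
Step 2: w = 100 * water mass / dry mass
Step 3: w = 100 * 93.3 / 260.4 = 35.8%

35.8


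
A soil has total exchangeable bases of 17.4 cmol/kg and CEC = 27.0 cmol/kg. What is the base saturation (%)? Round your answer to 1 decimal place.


Step 1: BS = 100 * (sum of bases) / CEC
Step 2: BS = 100 * 17.4 / 27.0
Step 3: BS = 64.4%

64.4


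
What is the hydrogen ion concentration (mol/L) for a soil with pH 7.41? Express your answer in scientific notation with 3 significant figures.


Step 1: [H+] = 10^(-pH)
Step 2: [H+] = 10^(-7.41)
Step 3: [H+] = 3.89e-08 mol/L

3.89e-08


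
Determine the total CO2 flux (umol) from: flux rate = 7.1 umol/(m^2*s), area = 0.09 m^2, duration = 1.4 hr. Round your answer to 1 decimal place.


Step 1: Convert time to seconds: 1.4 hr * 3600 = 5040.0 s
Step 2: Total = flux * area * time_s
Step 3: Total = 7.1 * 0.09 * 5040.0
Step 4: Total = 3220.6 umol

3220.6


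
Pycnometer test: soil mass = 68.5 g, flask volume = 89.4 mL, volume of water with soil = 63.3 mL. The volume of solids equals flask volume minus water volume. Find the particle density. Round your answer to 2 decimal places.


Step 1: Volume of solids = flask volume - water volume with soil
Step 2: V_solids = 89.4 - 63.3 = 26.1 mL
Step 3: Particle density = mass / V_solids = 68.5 / 26.1 = 2.62 g/cm^3

2.62


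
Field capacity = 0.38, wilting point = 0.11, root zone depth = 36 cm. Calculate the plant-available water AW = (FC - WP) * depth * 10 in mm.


Step 1: Available water = (FC - WP) * depth * 10
Step 2: AW = (0.38 - 0.11) * 36 * 10
Step 3: AW = 0.27 * 36 * 10
Step 4: AW = 97.2 mm

97.2


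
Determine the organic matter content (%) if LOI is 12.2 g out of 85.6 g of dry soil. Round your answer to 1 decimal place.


Step 1: OM% = 100 * LOI / sample mass
Step 2: OM = 100 * 12.2 / 85.6
Step 3: OM = 14.3%

14.3


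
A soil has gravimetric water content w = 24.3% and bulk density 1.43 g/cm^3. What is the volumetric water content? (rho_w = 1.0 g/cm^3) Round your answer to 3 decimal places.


Step 1: theta = (w / 100) * BD / rho_w
Step 2: theta = (24.3 / 100) * 1.43 / 1.0
Step 3: theta = 0.243 * 1.43
Step 4: theta = 0.347

0.347


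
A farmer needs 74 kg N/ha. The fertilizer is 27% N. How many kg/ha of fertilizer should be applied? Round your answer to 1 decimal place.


Step 1: Fertilizer rate = target N / (N content / 100)
Step 2: Rate = 74 / (27 / 100)
Step 3: Rate = 74 / 0.27
Step 4: Rate = 274.1 kg/ha

274.1


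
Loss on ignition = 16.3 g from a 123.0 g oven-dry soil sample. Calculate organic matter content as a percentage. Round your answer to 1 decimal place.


Step 1: OM% = 100 * LOI / sample mass
Step 2: OM = 100 * 16.3 / 123.0
Step 3: OM = 13.3%

13.3


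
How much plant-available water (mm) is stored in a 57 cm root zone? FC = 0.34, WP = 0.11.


Step 1: Available water = (FC - WP) * depth * 10
Step 2: AW = (0.34 - 0.11) * 57 * 10
Step 3: AW = 0.23 * 57 * 10
Step 4: AW = 131.1 mm

131.1


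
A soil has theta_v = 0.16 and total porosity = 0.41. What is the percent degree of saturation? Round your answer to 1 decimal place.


Step 1: S = 100 * theta_v / n
Step 2: S = 100 * 0.16 / 0.41
Step 3: S = 39.0%

39.0


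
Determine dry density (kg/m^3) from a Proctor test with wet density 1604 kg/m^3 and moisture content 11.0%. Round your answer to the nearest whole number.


Step 1: Dry density = wet density / (1 + w/100)
Step 2: Dry density = 1604 / (1 + 11.0/100)
Step 3: Dry density = 1604 / 1.11
Step 4: Dry density = 1445 kg/m^3

1445


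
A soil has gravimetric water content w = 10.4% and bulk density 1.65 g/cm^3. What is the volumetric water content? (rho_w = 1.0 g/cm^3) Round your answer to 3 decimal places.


Step 1: theta = (w / 100) * BD / rho_w
Step 2: theta = (10.4 / 100) * 1.65 / 1.0
Step 3: theta = 0.104 * 1.65
Step 4: theta = 0.172

0.172


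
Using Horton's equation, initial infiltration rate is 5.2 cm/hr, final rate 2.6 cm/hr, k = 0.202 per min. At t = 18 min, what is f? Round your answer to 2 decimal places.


Step 1: f = fc + (f0 - fc) * exp(-k * t)
Step 2: exp(-0.202 * 18) = 0.026358
Step 3: f = 2.6 + (5.2 - 2.6) * 0.026358
Step 4: f = 2.6 + 2.6 * 0.026358
Step 5: f = 2.67 cm/hr

2.67


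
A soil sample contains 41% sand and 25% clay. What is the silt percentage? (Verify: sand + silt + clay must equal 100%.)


Step 1: sand + silt + clay = 100%
Step 2: silt = 100 - sand - clay
Step 3: silt = 100 - 41 - 25
Step 4: silt = 34%

34


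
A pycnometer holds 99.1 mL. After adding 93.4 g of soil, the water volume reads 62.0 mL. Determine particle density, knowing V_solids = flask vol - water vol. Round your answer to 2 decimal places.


Step 1: Volume of solids = flask volume - water volume with soil
Step 2: V_solids = 99.1 - 62.0 = 37.1 mL
Step 3: Particle density = mass / V_solids = 93.4 / 37.1 = 2.52 g/cm^3

2.52


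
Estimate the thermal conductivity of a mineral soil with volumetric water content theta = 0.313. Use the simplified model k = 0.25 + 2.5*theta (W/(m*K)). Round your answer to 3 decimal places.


Step 1: k = 0.25 + 2.5 * theta
Step 2: k = 0.25 + 2.5 * 0.313
Step 3: k = 0.25 + 0.783
Step 4: k = 1.033 W/(m*K)

1.033


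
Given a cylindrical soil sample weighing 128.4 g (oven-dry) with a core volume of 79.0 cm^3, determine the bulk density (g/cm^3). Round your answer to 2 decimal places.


Step 1: Identify the formula: BD = dry mass / volume
Step 2: Substitute values: BD = 128.4 / 79.0
Step 3: BD = 1.63 g/cm^3

1.63


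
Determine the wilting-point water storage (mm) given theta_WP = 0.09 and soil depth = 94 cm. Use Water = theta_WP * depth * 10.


Step 1: Water (mm) = theta_WP * depth * 10
Step 2: Water = 0.09 * 94 * 10
Step 3: Water = 84.6 mm

84.6


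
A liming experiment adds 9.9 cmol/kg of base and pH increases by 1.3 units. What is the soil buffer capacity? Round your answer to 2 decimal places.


Step 1: BC = change in base / change in pH
Step 2: BC = 9.9 / 1.3
Step 3: BC = 7.62 cmol/(kg*pH unit)

7.62


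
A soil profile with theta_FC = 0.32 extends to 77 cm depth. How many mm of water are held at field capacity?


Step 1: Water (mm) = theta_FC * depth (cm) * 10
Step 2: Water = 0.32 * 77 * 10
Step 3: Water = 246.4 mm

246.4


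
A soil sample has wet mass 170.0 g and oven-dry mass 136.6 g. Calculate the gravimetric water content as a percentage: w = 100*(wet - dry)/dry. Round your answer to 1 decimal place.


Step 1: Water mass = wet - dry = 170.0 - 136.6 = 33.4 g
Step 2: w = 100 * water mass / dry mass
Step 3: w = 100 * 33.4 / 136.6 = 24.5%

24.5


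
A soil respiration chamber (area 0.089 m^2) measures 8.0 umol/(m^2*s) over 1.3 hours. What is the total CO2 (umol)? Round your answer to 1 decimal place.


Step 1: Convert time to seconds: 1.3 hr * 3600 = 4680.0 s
Step 2: Total = flux * area * time_s
Step 3: Total = 8.0 * 0.089 * 4680.0
Step 4: Total = 3332.2 umol

3332.2


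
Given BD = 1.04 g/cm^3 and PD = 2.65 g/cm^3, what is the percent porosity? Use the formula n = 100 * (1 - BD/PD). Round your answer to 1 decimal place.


Step 1: Formula: n = 100 * (1 - BD / PD)
Step 2: n = 100 * (1 - 1.04 / 2.65)
Step 3: n = 100 * (1 - 0.39245)
Step 4: n = 60.8%

60.8


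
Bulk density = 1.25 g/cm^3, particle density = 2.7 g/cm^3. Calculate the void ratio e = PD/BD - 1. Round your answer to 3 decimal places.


Step 1: e = PD / BD - 1
Step 2: e = 2.7 / 1.25 - 1
Step 3: e = 2.16 - 1
Step 4: e = 1.16

1.16


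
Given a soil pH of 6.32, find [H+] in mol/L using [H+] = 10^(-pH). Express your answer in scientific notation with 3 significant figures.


Step 1: [H+] = 10^(-pH)
Step 2: [H+] = 10^(-6.32)
Step 3: [H+] = 4.79e-07 mol/L

4.79e-07


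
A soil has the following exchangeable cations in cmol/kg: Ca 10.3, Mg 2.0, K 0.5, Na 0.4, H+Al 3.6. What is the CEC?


Step 1: CEC = Ca + Mg + K + Na + (H+Al)
Step 2: CEC = 10.3 + 2.0 + 0.5 + 0.4 + 3.6
Step 3: CEC = 16.8 cmol/kg

16.8


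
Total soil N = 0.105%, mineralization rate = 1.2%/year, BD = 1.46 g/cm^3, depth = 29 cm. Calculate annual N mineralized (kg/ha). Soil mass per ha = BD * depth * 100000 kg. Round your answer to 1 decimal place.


Step 1: Soil mass per ha = BD * depth * 100000 = 1.46 * 29 * 100000 = 4234000 kg
Step 2: Total N pool = soil mass * N%/100 = 4234000 * 0.105/100 = 4445.7 kg/ha
Step 3: N mineralized = N pool * rate%/100 = 4445.7 * 1.2/100 = 53.3 kg/ha/yr

53.3


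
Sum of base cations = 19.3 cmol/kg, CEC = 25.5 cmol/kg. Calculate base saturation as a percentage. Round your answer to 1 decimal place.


Step 1: BS = 100 * (sum of bases) / CEC
Step 2: BS = 100 * 19.3 / 25.5
Step 3: BS = 75.7%

75.7


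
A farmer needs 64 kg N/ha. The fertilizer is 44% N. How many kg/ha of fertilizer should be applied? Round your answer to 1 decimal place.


Step 1: Fertilizer rate = target N / (N content / 100)
Step 2: Rate = 64 / (44 / 100)
Step 3: Rate = 64 / 0.44
Step 4: Rate = 145.5 kg/ha

145.5


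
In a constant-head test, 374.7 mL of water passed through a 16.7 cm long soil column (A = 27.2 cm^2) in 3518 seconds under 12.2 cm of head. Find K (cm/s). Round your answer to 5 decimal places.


Step 1: K = Q * L / (A * t * h)
Step 2: Numerator = 374.7 * 16.7 = 6257.49
Step 3: Denominator = 27.2 * 3518 * 12.2 = 1167413.12
Step 4: K = 6257.49 / 1167413.12 = 0.00536 cm/s

0.00536


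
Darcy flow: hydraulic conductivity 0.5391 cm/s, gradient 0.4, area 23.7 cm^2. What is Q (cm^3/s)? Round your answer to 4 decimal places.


Step 1: Apply Darcy's law: Q = K * i * A
Step 2: Q = 0.5391 * 0.4 * 23.7
Step 3: Q = 5.1107 cm^3/s

5.1107


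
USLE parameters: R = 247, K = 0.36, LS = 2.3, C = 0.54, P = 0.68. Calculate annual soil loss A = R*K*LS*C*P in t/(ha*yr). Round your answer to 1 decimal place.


Step 1: A = R * K * LS * C * P
Step 2: R * K = 247 * 0.36 = 88.92
Step 3: (R*K) * LS = 88.92 * 2.3 = 204.516
Step 4: * C * P = 204.516 * 0.54 * 0.68 = 75.1
Step 5: A = 75.1 t/(ha*yr)

75.1


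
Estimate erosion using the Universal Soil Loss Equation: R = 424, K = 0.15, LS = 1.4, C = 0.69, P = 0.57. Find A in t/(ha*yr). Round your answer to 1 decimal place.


Step 1: A = R * K * LS * C * P
Step 2: R * K = 424 * 0.15 = 63.6
Step 3: (R*K) * LS = 63.6 * 1.4 = 89.04
Step 4: * C * P = 89.04 * 0.69 * 0.57 = 35.0
Step 5: A = 35.0 t/(ha*yr)

35.0


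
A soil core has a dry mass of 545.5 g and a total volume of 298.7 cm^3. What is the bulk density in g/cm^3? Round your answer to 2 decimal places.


Step 1: Identify the formula: BD = dry mass / volume
Step 2: Substitute values: BD = 545.5 / 298.7
Step 3: BD = 1.83 g/cm^3

1.83


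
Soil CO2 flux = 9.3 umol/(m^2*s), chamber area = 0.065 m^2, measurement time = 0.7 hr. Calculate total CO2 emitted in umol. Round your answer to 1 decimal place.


Step 1: Convert time to seconds: 0.7 hr * 3600 = 2520.0 s
Step 2: Total = flux * area * time_s
Step 3: Total = 9.3 * 0.065 * 2520.0
Step 4: Total = 1523.3 umol

1523.3


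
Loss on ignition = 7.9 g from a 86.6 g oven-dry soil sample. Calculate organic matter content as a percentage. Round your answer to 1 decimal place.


Step 1: OM% = 100 * LOI / sample mass
Step 2: OM = 100 * 7.9 / 86.6
Step 3: OM = 9.1%

9.1


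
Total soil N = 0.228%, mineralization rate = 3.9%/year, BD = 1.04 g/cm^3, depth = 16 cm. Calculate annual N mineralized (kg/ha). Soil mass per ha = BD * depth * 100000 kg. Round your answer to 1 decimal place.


Step 1: Soil mass per ha = BD * depth * 100000 = 1.04 * 16 * 100000 = 1664000 kg
Step 2: Total N pool = soil mass * N%/100 = 1664000 * 0.228/100 = 3793.92 kg/ha
Step 3: N mineralized = N pool * rate%/100 = 3793.92 * 3.9/100 = 148.0 kg/ha/yr

148.0


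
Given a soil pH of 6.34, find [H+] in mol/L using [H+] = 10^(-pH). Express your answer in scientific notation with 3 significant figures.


Step 1: [H+] = 10^(-pH)
Step 2: [H+] = 10^(-6.34)
Step 3: [H+] = 4.57e-07 mol/L

4.57e-07


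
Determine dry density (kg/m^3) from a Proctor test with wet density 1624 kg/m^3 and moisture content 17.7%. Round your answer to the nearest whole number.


Step 1: Dry density = wet density / (1 + w/100)
Step 2: Dry density = 1624 / (1 + 17.7/100)
Step 3: Dry density = 1624 / 1.177
Step 4: Dry density = 1380 kg/m^3

1380


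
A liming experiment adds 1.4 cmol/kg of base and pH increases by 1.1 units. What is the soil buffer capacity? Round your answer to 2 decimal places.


Step 1: BC = change in base / change in pH
Step 2: BC = 1.4 / 1.1
Step 3: BC = 1.27 cmol/(kg*pH unit)

1.27


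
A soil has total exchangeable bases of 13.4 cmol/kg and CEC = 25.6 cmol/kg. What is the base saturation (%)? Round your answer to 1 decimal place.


Step 1: BS = 100 * (sum of bases) / CEC
Step 2: BS = 100 * 13.4 / 25.6
Step 3: BS = 52.3%

52.3


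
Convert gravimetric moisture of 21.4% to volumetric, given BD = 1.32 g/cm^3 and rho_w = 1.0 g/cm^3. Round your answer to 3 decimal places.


Step 1: theta = (w / 100) * BD / rho_w
Step 2: theta = (21.4 / 100) * 1.32 / 1.0
Step 3: theta = 0.214 * 1.32
Step 4: theta = 0.282

0.282


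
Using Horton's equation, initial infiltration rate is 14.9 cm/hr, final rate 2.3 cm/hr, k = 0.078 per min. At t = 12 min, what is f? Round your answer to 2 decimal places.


Step 1: f = fc + (f0 - fc) * exp(-k * t)
Step 2: exp(-0.078 * 12) = 0.392193
Step 3: f = 2.3 + (14.9 - 2.3) * 0.392193
Step 4: f = 2.3 + 12.6 * 0.392193
Step 5: f = 7.24 cm/hr

7.24


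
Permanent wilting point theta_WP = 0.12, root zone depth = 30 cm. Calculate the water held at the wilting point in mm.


Step 1: Water (mm) = theta_WP * depth * 10
Step 2: Water = 0.12 * 30 * 10
Step 3: Water = 36.0 mm

36.0


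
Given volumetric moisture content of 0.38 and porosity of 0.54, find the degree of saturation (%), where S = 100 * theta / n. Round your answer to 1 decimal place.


Step 1: S = 100 * theta_v / n
Step 2: S = 100 * 0.38 / 0.54
Step 3: S = 70.4%

70.4


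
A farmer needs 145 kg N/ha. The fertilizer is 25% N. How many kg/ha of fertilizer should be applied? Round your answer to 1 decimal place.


Step 1: Fertilizer rate = target N / (N content / 100)
Step 2: Rate = 145 / (25 / 100)
Step 3: Rate = 145 / 0.25
Step 4: Rate = 580.0 kg/ha

580.0


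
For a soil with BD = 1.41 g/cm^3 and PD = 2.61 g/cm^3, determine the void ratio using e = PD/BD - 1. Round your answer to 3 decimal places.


Step 1: e = PD / BD - 1
Step 2: e = 2.61 / 1.41 - 1
Step 3: e = 1.85106 - 1
Step 4: e = 0.851

0.851


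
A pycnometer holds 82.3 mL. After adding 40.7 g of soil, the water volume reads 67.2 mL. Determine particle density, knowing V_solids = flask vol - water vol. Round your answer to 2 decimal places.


Step 1: Volume of solids = flask volume - water volume with soil
Step 2: V_solids = 82.3 - 67.2 = 15.1 mL
Step 3: Particle density = mass / V_solids = 40.7 / 15.1 = 2.7 g/cm^3

2.7


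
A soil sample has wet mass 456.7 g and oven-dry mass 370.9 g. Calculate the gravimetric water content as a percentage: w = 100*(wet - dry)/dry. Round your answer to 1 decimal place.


Step 1: Water mass = wet - dry = 456.7 - 370.9 = 85.8 g
Step 2: w = 100 * water mass / dry mass
Step 3: w = 100 * 85.8 / 370.9 = 23.1%

23.1


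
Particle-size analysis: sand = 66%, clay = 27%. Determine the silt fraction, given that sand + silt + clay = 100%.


Step 1: sand + silt + clay = 100%
Step 2: silt = 100 - sand - clay
Step 3: silt = 100 - 66 - 27
Step 4: silt = 7%

7


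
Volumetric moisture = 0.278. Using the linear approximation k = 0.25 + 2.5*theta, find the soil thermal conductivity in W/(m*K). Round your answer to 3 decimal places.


Step 1: k = 0.25 + 2.5 * theta
Step 2: k = 0.25 + 2.5 * 0.278
Step 3: k = 0.25 + 0.695
Step 4: k = 0.945 W/(m*K)

0.945


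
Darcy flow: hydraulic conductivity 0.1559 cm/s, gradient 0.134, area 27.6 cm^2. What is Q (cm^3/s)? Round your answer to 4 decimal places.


Step 1: Apply Darcy's law: Q = K * i * A
Step 2: Q = 0.1559 * 0.134 * 27.6
Step 3: Q = 0.5766 cm^3/s

0.5766


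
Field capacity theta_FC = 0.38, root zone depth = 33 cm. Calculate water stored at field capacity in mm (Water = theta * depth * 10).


Step 1: Water (mm) = theta_FC * depth (cm) * 10
Step 2: Water = 0.38 * 33 * 10
Step 3: Water = 125.4 mm

125.4


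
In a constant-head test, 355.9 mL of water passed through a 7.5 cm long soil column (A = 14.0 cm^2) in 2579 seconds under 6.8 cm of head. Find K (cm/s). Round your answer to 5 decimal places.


Step 1: K = Q * L / (A * t * h)
Step 2: Numerator = 355.9 * 7.5 = 2669.25
Step 3: Denominator = 14.0 * 2579 * 6.8 = 245520.8
Step 4: K = 2669.25 / 245520.8 = 0.01087 cm/s

0.01087


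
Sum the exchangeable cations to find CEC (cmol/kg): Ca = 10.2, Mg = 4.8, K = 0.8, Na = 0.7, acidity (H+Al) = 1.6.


Step 1: CEC = Ca + Mg + K + Na + (H+Al)
Step 2: CEC = 10.2 + 4.8 + 0.8 + 0.7 + 1.6
Step 3: CEC = 18.1 cmol/kg

18.1


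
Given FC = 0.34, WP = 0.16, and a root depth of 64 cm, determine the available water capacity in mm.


Step 1: Available water = (FC - WP) * depth * 10
Step 2: AW = (0.34 - 0.16) * 64 * 10
Step 3: AW = 0.18 * 64 * 10
Step 4: AW = 115.2 mm

115.2


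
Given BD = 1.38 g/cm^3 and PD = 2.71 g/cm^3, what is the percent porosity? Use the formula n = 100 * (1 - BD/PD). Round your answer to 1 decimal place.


Step 1: Formula: n = 100 * (1 - BD / PD)
Step 2: n = 100 * (1 - 1.38 / 2.71)
Step 3: n = 100 * (1 - 0.50923)
Step 4: n = 49.1%

49.1


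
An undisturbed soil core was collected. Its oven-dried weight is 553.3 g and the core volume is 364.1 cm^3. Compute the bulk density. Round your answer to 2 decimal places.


Step 1: Identify the formula: BD = dry mass / volume
Step 2: Substitute values: BD = 553.3 / 364.1
Step 3: BD = 1.52 g/cm^3

1.52


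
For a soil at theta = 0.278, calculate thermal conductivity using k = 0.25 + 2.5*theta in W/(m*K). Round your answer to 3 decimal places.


Step 1: k = 0.25 + 2.5 * theta
Step 2: k = 0.25 + 2.5 * 0.278
Step 3: k = 0.25 + 0.695
Step 4: k = 0.945 W/(m*K)

0.945


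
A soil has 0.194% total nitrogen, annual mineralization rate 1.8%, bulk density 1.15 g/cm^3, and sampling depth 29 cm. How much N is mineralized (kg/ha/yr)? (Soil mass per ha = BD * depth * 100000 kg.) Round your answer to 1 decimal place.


Step 1: Soil mass per ha = BD * depth * 100000 = 1.15 * 29 * 100000 = 3335000 kg
Step 2: Total N pool = soil mass * N%/100 = 3335000 * 0.194/100 = 6469.9 kg/ha
Step 3: N mineralized = N pool * rate%/100 = 6469.9 * 1.8/100 = 116.5 kg/ha/yr

116.5


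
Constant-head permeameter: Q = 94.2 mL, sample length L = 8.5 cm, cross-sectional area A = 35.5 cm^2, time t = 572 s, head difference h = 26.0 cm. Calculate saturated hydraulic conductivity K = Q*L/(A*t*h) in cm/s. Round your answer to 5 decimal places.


Step 1: K = Q * L / (A * t * h)
Step 2: Numerator = 94.2 * 8.5 = 800.7
Step 3: Denominator = 35.5 * 572 * 26.0 = 527956.0
Step 4: K = 800.7 / 527956.0 = 0.00152 cm/s

0.00152


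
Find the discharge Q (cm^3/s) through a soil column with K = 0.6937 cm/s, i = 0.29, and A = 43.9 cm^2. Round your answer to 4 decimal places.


Step 1: Apply Darcy's law: Q = K * i * A
Step 2: Q = 0.6937 * 0.29 * 43.9
Step 3: Q = 8.8315 cm^3/s

8.8315


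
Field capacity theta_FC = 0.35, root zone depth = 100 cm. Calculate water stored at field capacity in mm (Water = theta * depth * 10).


Step 1: Water (mm) = theta_FC * depth (cm) * 10
Step 2: Water = 0.35 * 100 * 10
Step 3: Water = 350.0 mm

350.0


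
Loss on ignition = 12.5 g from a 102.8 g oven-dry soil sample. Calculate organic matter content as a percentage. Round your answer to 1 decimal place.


Step 1: OM% = 100 * LOI / sample mass
Step 2: OM = 100 * 12.5 / 102.8
Step 3: OM = 12.2%

12.2


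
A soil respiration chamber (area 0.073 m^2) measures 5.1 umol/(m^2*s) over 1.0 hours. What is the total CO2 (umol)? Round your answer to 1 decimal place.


Step 1: Convert time to seconds: 1.0 hr * 3600 = 3600.0 s
Step 2: Total = flux * area * time_s
Step 3: Total = 5.1 * 0.073 * 3600.0
Step 4: Total = 1340.3 umol

1340.3


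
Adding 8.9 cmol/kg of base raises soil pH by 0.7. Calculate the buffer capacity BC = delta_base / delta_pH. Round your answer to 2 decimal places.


Step 1: BC = change in base / change in pH
Step 2: BC = 8.9 / 0.7
Step 3: BC = 12.71 cmol/(kg*pH unit)

12.71


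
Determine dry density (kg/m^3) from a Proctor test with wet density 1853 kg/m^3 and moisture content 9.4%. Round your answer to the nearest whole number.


Step 1: Dry density = wet density / (1 + w/100)
Step 2: Dry density = 1853 / (1 + 9.4/100)
Step 3: Dry density = 1853 / 1.094
Step 4: Dry density = 1694 kg/m^3

1694


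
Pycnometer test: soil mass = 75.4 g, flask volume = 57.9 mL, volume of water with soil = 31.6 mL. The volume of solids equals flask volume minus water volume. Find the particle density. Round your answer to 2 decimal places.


Step 1: Volume of solids = flask volume - water volume with soil
Step 2: V_solids = 57.9 - 31.6 = 26.3 mL
Step 3: Particle density = mass / V_solids = 75.4 / 26.3 = 2.87 g/cm^3

2.87


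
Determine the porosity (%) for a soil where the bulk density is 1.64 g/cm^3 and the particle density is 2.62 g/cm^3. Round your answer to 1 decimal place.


Step 1: Formula: n = 100 * (1 - BD / PD)
Step 2: n = 100 * (1 - 1.64 / 2.62)
Step 3: n = 100 * (1 - 0.62595)
Step 4: n = 37.4%

37.4


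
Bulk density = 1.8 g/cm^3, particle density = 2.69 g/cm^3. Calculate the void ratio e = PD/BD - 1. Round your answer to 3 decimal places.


Step 1: e = PD / BD - 1
Step 2: e = 2.69 / 1.8 - 1
Step 3: e = 1.49444 - 1
Step 4: e = 0.494

0.494


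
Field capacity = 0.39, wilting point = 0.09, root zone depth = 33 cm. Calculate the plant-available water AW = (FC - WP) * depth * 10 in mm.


Step 1: Available water = (FC - WP) * depth * 10
Step 2: AW = (0.39 - 0.09) * 33 * 10
Step 3: AW = 0.3 * 33 * 10
Step 4: AW = 99.0 mm

99.0


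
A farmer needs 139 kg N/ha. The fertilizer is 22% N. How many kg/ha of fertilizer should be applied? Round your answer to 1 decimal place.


Step 1: Fertilizer rate = target N / (N content / 100)
Step 2: Rate = 139 / (22 / 100)
Step 3: Rate = 139 / 0.22
Step 4: Rate = 631.8 kg/ha

631.8


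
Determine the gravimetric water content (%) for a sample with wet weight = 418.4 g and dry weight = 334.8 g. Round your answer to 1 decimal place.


Step 1: Water mass = wet - dry = 418.4 - 334.8 = 83.6 g
Step 2: w = 100 * water mass / dry mass
Step 3: w = 100 * 83.6 / 334.8 = 25.0%

25.0


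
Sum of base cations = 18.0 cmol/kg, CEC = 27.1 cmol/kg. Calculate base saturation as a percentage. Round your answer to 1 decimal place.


Step 1: BS = 100 * (sum of bases) / CEC
Step 2: BS = 100 * 18.0 / 27.1
Step 3: BS = 66.4%

66.4


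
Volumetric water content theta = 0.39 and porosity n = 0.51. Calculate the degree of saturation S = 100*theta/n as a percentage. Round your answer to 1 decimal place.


Step 1: S = 100 * theta_v / n
Step 2: S = 100 * 0.39 / 0.51
Step 3: S = 76.5%

76.5


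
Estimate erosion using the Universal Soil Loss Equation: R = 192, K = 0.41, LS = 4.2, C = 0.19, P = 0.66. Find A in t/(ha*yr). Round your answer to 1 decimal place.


Step 1: A = R * K * LS * C * P
Step 2: R * K = 192 * 0.41 = 78.72
Step 3: (R*K) * LS = 78.72 * 4.2 = 330.624
Step 4: * C * P = 330.624 * 0.19 * 0.66 = 41.5
Step 5: A = 41.5 t/(ha*yr)

41.5


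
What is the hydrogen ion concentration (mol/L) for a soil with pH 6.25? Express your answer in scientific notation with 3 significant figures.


Step 1: [H+] = 10^(-pH)
Step 2: [H+] = 10^(-6.25)
Step 3: [H+] = 5.62e-07 mol/L

5.62e-07


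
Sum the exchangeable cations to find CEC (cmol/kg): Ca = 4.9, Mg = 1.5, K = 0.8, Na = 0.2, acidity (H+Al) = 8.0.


Step 1: CEC = Ca + Mg + K + Na + (H+Al)
Step 2: CEC = 4.9 + 1.5 + 0.8 + 0.2 + 8.0
Step 3: CEC = 15.4 cmol/kg

15.4


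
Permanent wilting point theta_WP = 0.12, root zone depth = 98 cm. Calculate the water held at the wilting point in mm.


Step 1: Water (mm) = theta_WP * depth * 10
Step 2: Water = 0.12 * 98 * 10
Step 3: Water = 117.6 mm

117.6


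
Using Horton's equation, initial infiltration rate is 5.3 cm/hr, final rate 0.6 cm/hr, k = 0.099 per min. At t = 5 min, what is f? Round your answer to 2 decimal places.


Step 1: f = fc + (f0 - fc) * exp(-k * t)
Step 2: exp(-0.099 * 5) = 0.609571
Step 3: f = 0.6 + (5.3 - 0.6) * 0.609571
Step 4: f = 0.6 + 4.7 * 0.609571
Step 5: f = 3.46 cm/hr

3.46


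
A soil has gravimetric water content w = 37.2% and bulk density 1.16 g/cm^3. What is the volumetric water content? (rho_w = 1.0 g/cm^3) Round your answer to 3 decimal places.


Step 1: theta = (w / 100) * BD / rho_w
Step 2: theta = (37.2 / 100) * 1.16 / 1.0
Step 3: theta = 0.372 * 1.16
Step 4: theta = 0.432

0.432


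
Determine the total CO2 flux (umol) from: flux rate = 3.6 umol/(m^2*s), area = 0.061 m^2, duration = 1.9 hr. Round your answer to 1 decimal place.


Step 1: Convert time to seconds: 1.9 hr * 3600 = 6840.0 s
Step 2: Total = flux * area * time_s
Step 3: Total = 3.6 * 0.061 * 6840.0
Step 4: Total = 1502.1 umol

1502.1


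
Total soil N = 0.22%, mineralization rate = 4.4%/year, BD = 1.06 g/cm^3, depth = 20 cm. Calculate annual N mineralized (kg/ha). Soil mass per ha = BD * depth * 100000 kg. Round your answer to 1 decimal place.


Step 1: Soil mass per ha = BD * depth * 100000 = 1.06 * 20 * 100000 = 2120000 kg
Step 2: Total N pool = soil mass * N%/100 = 2120000 * 0.22/100 = 4664.0 kg/ha
Step 3: N mineralized = N pool * rate%/100 = 4664.0 * 4.4/100 = 205.2 kg/ha/yr

205.2


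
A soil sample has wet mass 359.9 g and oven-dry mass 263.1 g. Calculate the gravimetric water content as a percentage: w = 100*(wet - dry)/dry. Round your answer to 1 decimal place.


Step 1: Water mass = wet - dry = 359.9 - 263.1 = 96.8 g
Step 2: w = 100 * water mass / dry mass
Step 3: w = 100 * 96.8 / 263.1 = 36.8%

36.8


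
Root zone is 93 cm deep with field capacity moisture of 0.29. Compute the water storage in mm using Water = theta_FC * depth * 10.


Step 1: Water (mm) = theta_FC * depth (cm) * 10
Step 2: Water = 0.29 * 93 * 10
Step 3: Water = 269.7 mm

269.7


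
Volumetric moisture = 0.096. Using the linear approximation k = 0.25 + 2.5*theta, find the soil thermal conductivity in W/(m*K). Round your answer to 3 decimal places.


Step 1: k = 0.25 + 2.5 * theta
Step 2: k = 0.25 + 2.5 * 0.096
Step 3: k = 0.25 + 0.24
Step 4: k = 0.49 W/(m*K)

0.49


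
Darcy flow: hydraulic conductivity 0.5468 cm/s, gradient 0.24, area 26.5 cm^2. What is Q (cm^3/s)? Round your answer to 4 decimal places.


Step 1: Apply Darcy's law: Q = K * i * A
Step 2: Q = 0.5468 * 0.24 * 26.5
Step 3: Q = 3.4776 cm^3/s

3.4776


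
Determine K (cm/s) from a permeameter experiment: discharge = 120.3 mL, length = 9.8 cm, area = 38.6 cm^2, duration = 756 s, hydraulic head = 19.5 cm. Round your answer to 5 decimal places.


Step 1: K = Q * L / (A * t * h)
Step 2: Numerator = 120.3 * 9.8 = 1178.94
Step 3: Denominator = 38.6 * 756 * 19.5 = 569041.2
Step 4: K = 1178.94 / 569041.2 = 0.00207 cm/s

0.00207


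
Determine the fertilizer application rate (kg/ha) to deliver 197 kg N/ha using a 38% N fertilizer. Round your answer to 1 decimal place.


Step 1: Fertilizer rate = target N / (N content / 100)
Step 2: Rate = 197 / (38 / 100)
Step 3: Rate = 197 / 0.38
Step 4: Rate = 518.4 kg/ha

518.4


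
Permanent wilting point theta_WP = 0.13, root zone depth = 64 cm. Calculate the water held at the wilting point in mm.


Step 1: Water (mm) = theta_WP * depth * 10
Step 2: Water = 0.13 * 64 * 10
Step 3: Water = 83.2 mm

83.2


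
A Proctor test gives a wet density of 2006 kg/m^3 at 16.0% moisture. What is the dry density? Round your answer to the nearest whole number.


Step 1: Dry density = wet density / (1 + w/100)
Step 2: Dry density = 2006 / (1 + 16.0/100)
Step 3: Dry density = 2006 / 1.16
Step 4: Dry density = 1729 kg/m^3

1729


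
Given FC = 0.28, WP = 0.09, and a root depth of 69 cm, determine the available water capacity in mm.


Step 1: Available water = (FC - WP) * depth * 10
Step 2: AW = (0.28 - 0.09) * 69 * 10
Step 3: AW = 0.19 * 69 * 10
Step 4: AW = 131.1 mm

131.1


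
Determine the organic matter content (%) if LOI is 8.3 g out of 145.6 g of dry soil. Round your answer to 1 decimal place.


Step 1: OM% = 100 * LOI / sample mass
Step 2: OM = 100 * 8.3 / 145.6
Step 3: OM = 5.7%

5.7


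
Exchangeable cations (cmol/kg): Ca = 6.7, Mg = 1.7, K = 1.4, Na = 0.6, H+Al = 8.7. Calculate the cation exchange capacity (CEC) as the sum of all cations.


Step 1: CEC = Ca + Mg + K + Na + (H+Al)
Step 2: CEC = 6.7 + 1.7 + 1.4 + 0.6 + 8.7
Step 3: CEC = 19.1 cmol/kg

19.1


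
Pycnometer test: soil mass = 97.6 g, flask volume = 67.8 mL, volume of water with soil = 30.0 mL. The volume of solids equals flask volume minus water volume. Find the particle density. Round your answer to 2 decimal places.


Step 1: Volume of solids = flask volume - water volume with soil
Step 2: V_solids = 67.8 - 30.0 = 37.8 mL
Step 3: Particle density = mass / V_solids = 97.6 / 37.8 = 2.58 g/cm^3

2.58


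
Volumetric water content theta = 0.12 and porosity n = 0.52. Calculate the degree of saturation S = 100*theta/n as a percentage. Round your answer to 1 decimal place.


Step 1: S = 100 * theta_v / n
Step 2: S = 100 * 0.12 / 0.52
Step 3: S = 23.1%

23.1


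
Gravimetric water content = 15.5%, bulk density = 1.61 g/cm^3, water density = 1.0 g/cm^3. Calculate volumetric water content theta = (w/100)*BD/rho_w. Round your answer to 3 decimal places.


Step 1: theta = (w / 100) * BD / rho_w
Step 2: theta = (15.5 / 100) * 1.61 / 1.0
Step 3: theta = 0.155 * 1.61
Step 4: theta = 0.25

0.25


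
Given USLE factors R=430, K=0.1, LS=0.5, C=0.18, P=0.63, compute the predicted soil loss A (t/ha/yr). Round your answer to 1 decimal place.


Step 1: A = R * K * LS * C * P
Step 2: R * K = 430 * 0.1 = 43.0
Step 3: (R*K) * LS = 43.0 * 0.5 = 21.5
Step 4: * C * P = 21.5 * 0.18 * 0.63 = 2.4
Step 5: A = 2.4 t/(ha*yr)

2.4


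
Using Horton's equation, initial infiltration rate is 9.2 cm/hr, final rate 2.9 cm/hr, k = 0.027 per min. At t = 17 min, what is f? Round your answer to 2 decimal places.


Step 1: f = fc + (f0 - fc) * exp(-k * t)
Step 2: exp(-0.027 * 17) = 0.631915
Step 3: f = 2.9 + (9.2 - 2.9) * 0.631915
Step 4: f = 2.9 + 6.3 * 0.631915
Step 5: f = 6.88 cm/hr

6.88


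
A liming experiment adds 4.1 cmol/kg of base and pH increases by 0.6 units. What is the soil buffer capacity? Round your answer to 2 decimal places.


Step 1: BC = change in base / change in pH
Step 2: BC = 4.1 / 0.6
Step 3: BC = 6.83 cmol/(kg*pH unit)

6.83


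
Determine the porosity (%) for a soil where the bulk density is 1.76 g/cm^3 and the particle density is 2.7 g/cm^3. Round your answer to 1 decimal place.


Step 1: Formula: n = 100 * (1 - BD / PD)
Step 2: n = 100 * (1 - 1.76 / 2.7)
Step 3: n = 100 * (1 - 0.65185)
Step 4: n = 34.8%

34.8


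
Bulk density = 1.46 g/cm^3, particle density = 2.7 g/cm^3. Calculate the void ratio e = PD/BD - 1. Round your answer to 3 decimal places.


Step 1: e = PD / BD - 1
Step 2: e = 2.7 / 1.46 - 1
Step 3: e = 1.84932 - 1
Step 4: e = 0.849

0.849


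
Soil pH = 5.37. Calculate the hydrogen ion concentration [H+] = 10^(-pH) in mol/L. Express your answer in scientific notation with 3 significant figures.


Step 1: [H+] = 10^(-pH)
Step 2: [H+] = 10^(-5.37)
Step 3: [H+] = 4.27e-06 mol/L

4.27e-06


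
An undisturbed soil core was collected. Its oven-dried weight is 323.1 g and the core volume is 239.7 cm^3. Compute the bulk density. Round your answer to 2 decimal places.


Step 1: Identify the formula: BD = dry mass / volume
Step 2: Substitute values: BD = 323.1 / 239.7
Step 3: BD = 1.35 g/cm^3

1.35


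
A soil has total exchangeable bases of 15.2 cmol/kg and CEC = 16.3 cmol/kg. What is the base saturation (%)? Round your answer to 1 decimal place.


Step 1: BS = 100 * (sum of bases) / CEC
Step 2: BS = 100 * 15.2 / 16.3
Step 3: BS = 93.3%

93.3


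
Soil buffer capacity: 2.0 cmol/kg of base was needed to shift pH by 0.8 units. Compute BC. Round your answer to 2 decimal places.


Step 1: BC = change in base / change in pH
Step 2: BC = 2.0 / 0.8
Step 3: BC = 2.5 cmol/(kg*pH unit)

2.5


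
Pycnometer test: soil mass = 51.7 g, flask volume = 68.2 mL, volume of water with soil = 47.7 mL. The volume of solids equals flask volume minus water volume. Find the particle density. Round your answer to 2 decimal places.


Step 1: Volume of solids = flask volume - water volume with soil
Step 2: V_solids = 68.2 - 47.7 = 20.5 mL
Step 3: Particle density = mass / V_solids = 51.7 / 20.5 = 2.52 g/cm^3

2.52


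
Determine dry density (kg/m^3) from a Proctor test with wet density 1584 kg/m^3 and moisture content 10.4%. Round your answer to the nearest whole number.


Step 1: Dry density = wet density / (1 + w/100)
Step 2: Dry density = 1584 / (1 + 10.4/100)
Step 3: Dry density = 1584 / 1.104
Step 4: Dry density = 1435 kg/m^3

1435


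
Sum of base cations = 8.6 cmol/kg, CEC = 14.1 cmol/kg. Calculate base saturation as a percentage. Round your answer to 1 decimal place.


Step 1: BS = 100 * (sum of bases) / CEC
Step 2: BS = 100 * 8.6 / 14.1
Step 3: BS = 61.0%

61.0


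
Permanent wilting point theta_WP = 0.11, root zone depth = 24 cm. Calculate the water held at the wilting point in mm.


Step 1: Water (mm) = theta_WP * depth * 10
Step 2: Water = 0.11 * 24 * 10
Step 3: Water = 26.4 mm

26.4


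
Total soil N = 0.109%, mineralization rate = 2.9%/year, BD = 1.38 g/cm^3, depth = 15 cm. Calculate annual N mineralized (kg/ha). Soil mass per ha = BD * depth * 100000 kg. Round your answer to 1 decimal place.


Step 1: Soil mass per ha = BD * depth * 100000 = 1.38 * 15 * 100000 = 2070000 kg
Step 2: Total N pool = soil mass * N%/100 = 2070000 * 0.109/100 = 2256.3 kg/ha
Step 3: N mineralized = N pool * rate%/100 = 2256.3 * 2.9/100 = 65.4 kg/ha/yr

65.4
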